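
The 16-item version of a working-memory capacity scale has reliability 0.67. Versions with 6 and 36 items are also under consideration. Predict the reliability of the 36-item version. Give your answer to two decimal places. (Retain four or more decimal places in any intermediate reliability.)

0.82

The 6-item form is not needed; work directly from the 16-item form with n = 36/16 = 2.2500.
r_{36} = n·r / (1 + (n − 1)·r) = 1.5075 / 1.8375 ≈ 0.8204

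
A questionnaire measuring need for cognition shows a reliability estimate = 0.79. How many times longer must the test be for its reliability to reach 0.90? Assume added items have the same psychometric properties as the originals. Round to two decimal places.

n = 0.90 × (1 − 0.79) / [ 0.79 × (1 − 0.90) ]
n = 0.1890 / 0.0790 ≈ 2.3924

2.39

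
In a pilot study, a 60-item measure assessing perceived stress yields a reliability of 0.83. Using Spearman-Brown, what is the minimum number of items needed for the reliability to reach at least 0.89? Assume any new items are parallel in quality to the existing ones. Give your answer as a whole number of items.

100

Spearman-Brown solved for the length factor n:
n = r_target (1 − r_old) / [ r_old (1 − r_target) ]
n = [0.89 × 0.17] / [0.83 × 0.11]
  = 0.1513 / 0.0913 = 1.6572
Items needed = n × 60 = 1.6572 × 60 ≈ 99.43 → round up to 100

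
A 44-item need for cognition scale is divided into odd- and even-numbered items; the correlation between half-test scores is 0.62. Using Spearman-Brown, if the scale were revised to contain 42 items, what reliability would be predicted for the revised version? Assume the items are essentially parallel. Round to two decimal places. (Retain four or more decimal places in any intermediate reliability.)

Spearman-Brown correction (n = 2): r_full = 2·0.62/(1 + 0.62) = 0.7654
Then adjust to 42 items: n = 42/44 = 0.9545
r_new = n·r_full / (1 + (n − 1)·r_full) = 0.7306 / 0.9652 ≈ 0.7569

0.76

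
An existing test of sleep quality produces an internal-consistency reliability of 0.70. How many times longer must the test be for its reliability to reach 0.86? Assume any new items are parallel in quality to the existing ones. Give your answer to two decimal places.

n = 0.86 × (1 − 0.70) / [ 0.70 × (1 − 0.86) ]
n = 0.2580 / 0.0980 ≈ 2.6327

2.63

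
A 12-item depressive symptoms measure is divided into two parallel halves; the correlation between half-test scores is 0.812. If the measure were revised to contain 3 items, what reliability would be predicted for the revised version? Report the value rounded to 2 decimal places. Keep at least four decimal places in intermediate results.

0.68

Full-test reliability from the split-half r: r_full = 2(0.812)/(1 + 0.812) = 0.8962
Length factor from 12 to 3 items: n = 3/12 = 0.2500
r_new = n·r_full / (1 + (n − 1)·r_full) = 0.2240 / 0.3278 ≈ 0.6833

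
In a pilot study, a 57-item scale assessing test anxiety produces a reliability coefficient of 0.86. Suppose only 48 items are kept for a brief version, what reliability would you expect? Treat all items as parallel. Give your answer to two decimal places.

n = 48/57 = 0.8421
Spearman-Brown: r_new = n·r / (1 + (n − 1)·r)
r_new = (0.8421 × 0.86) / (1 + (0.8421 − 1) × 0.86)
     = 0.7242 / 0.8642 = 0.8380

0.84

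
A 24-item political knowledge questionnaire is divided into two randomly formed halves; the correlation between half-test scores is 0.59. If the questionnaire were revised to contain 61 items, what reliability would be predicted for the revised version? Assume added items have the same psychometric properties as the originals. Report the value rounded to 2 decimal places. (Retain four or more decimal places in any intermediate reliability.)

0.88

Spearman-Brown correction (n = 2): r_full = 2·0.59/(1 + 0.59) = 0.7421
Then adjust to 61 items: n = 61/24 = 2.5417
r_new = n·r_full / (1 + (n − 1)·r_full) = 1.8862 / 2.1441 ≈ 0.8797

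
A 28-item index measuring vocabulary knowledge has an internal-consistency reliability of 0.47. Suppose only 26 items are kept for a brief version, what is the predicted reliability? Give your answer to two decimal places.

0.45

The new length is 26/28 = 0.9286 times the old.
r_new = (0.9286 × 0.47) / (1 + (0.9286 − 1) × 0.47)
r_new = 0.4364 / 0.9664 ≈ 0.4516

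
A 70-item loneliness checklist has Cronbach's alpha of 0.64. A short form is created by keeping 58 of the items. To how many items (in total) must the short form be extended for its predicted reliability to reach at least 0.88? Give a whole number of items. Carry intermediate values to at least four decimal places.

289

Short-form reliability: n = 58/70 = 0.8286; r_58 = n·r/(1+(n−1)r) ≈ 0.5956
Length factor from the short form to reach 0.88: n' = 0.88(1 − 0.5956) / [0.5956(1 − 0.88)] ≈ 4.9792
Items = 4.9792 × 58 ≈ 288.79 → 289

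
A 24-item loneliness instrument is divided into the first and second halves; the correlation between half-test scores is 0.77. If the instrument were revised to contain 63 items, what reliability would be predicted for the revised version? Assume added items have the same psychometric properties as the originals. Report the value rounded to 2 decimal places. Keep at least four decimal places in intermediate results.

Full-test reliability from the split-half r: r_full = 2(0.77)/(1 + 0.77) = 0.8701
Length factor from 24 to 63 items: n = 63/24 = 2.6250
r_new = n·r_full / (1 + (n − 1)·r_full) = 2.2840 / 2.4139 ≈ 0.9462

0.95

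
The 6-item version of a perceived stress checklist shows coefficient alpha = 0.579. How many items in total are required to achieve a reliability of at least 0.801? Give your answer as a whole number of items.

18

n = 0.801(1 − 0.579) / [0.579(1 − 0.801)]
  = 0.337221 / 0.115221 = 2.9267
Items needed = n × 6 = 2.9267 × 6 ≈ 17.56 → round up to 18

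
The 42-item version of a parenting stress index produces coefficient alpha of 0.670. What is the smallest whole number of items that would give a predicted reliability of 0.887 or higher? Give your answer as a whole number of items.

163

Spearman-Brown solved for the length factor n:
n = r_target (1 − r_old) / [ r_old (1 − r_target) ]
n = 0.887 × (1 − 0.670) / [ 0.670 × (1 − 0.887) ]
n = 0.292710 / 0.075710 ≈ 3.8662
Items needed = n × 42 = 3.8662 × 42 ≈ 162.38 → round up to 163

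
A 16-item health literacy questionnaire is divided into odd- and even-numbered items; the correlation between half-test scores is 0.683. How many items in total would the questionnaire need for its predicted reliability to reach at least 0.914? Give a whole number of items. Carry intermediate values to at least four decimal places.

r_full = 2(0.683)/(1 + 0.683) = 0.8116
n = r_tgt(1 − r_full) / [r_full(1 − r_tgt)] = 0.914 × 0.1884 / (0.8116 × 0.086) ≈ 2.4671
Required items = 2.4671 × 16 = 39.47, so 40 items.

40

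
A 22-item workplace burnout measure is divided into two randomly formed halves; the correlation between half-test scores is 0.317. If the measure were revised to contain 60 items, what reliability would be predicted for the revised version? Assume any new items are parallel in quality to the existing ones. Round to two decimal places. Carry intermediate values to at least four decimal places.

0.72

First correct the split-half correlation to full-test reliability: r_full = 2 × 0.317 / (1 + 0.317) ≈ 0.4814
Then adjust to 60 items: n = 60/22 = 2.7273
r_new = n·r_full / (1 + (n − 1)·r_full) = 1.3129 / 1.8315 ≈ 0.7168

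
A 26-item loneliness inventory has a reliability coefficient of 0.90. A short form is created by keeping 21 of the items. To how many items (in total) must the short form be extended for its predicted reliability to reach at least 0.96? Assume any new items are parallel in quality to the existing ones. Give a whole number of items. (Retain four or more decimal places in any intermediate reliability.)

70

First, r for the 21-item form: n = 21/26 = 0.8077, so r_21 = 0.8077·0.90/(1 + (0.8077 − 1)·0.90) = 0.8791
Length factor from the short form to reach 0.96: n' = 0.96(1 − 0.8791) / [0.8791(1 − 0.96)] ≈ 3.3006
Items = 3.3006 × 21 ≈ 69.31 → 70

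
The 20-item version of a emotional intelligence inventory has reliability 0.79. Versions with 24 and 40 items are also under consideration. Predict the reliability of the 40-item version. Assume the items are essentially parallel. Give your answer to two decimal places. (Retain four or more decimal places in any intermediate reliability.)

0.88

Only the ratio of lengths matters: n = 40/20 = 2.0000
r_{40} = n·r / (1 + (n − 1)·r) = 1.5800 / 1.7900 ≈ 0.8827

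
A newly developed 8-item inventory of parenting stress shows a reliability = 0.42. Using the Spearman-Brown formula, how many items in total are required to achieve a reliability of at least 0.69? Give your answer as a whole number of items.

n = 0.69(1 − 0.42) / [0.42(1 − 0.69)]
n = 0.4002 / 0.1302 ≈ 3.0737
3.0737 × 8 = 24.59 → 25 items

25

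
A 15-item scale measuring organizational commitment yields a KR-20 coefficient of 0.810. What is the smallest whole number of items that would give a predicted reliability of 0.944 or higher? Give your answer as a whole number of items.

n = 0.944(1 − 0.810) / [0.810(1 − 0.944)]
  = 0.179360 / 0.045360 = 3.9541
3.9541 × 15 = 59.31 → 60 items

60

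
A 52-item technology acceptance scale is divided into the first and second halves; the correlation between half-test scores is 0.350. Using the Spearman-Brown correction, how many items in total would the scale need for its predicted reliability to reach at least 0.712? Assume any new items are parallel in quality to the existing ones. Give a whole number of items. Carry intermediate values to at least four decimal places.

Corrected full-test reliability: r_full = 2 × 0.350 / (1 + 0.350) ≈ 0.5185
Solve Spearman-Brown for n: n = 0.712(1 − 0.5185) / [0.5185(1 − 0.712)] = 2.2958
Required items = 2.2958 × 52 = 119.38, so 120 items.

120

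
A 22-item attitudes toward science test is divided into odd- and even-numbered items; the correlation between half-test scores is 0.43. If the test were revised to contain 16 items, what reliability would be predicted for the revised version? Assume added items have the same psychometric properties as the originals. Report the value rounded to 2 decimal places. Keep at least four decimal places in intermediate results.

First correct the split-half correlation to full-test reliability: r_full = 2 × 0.43 / (1 + 0.43) ≈ 0.6014
Length factor from 22 to 16 items: n = 16/22 = 0.7273
r_new = n·r_full / (1 + (n − 1)·r_full) = 0.4374 / 0.8360 ≈ 0.5232

0.52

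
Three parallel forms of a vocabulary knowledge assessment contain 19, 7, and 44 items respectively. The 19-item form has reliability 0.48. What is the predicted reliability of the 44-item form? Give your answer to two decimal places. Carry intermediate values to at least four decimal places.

Only the ratio of lengths matters: n = 44/19 = 2.3158
r_{44} = n·r / (1 + (n − 1)·r) = 1.1116 / 1.6316 ≈ 0.6813

0.68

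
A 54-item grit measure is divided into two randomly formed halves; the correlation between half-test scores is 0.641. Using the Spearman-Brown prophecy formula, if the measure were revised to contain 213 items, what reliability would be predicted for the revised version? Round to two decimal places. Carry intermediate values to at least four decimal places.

Full-test reliability from the split-half r: r_full = 2(0.641)/(1 + 0.641) = 0.7812
Length factor from 54 to 213 items: n = 213/54 = 3.9444
r_new = n·r_full / (1 + (n − 1)·r_full) = 3.0814 / 3.3002 ≈ 0.9337

0.93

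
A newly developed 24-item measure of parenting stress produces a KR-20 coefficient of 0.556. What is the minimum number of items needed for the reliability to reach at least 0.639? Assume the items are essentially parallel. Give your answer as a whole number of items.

34

n = 0.639 × (1 − 0.556) / [ 0.556 × (1 − 0.639) ]
n = 0.283716 / 0.200716 ≈ 1.4135
Items needed = n × 24 = 1.4135 × 24 ≈ 33.92 → round up to 34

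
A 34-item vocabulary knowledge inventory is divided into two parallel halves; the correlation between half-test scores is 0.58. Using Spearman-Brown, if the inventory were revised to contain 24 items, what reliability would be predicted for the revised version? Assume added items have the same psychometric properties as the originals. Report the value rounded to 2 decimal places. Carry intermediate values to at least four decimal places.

0.66

First correct the split-half correlation to full-test reliability: r_full = 2 × 0.58 / (1 + 0.58) ≈ 0.7342
Length factor from 34 to 24 items: n = 24/34 = 0.7059
r_new = n·r_full / (1 + (n − 1)·r_full) = 0.5183 / 0.7841 ≈ 0.6610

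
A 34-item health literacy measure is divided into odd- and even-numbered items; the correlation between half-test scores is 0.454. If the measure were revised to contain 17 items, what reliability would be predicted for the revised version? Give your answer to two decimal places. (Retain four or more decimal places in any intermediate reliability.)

First correct the split-half correlation to full-test reliability: r_full = 2 × 0.454 / (1 + 0.454) ≈ 0.6245
Then adjust to 17 items: n = 17/34 = 0.5000
r_new = n·r_full / (1 + (n − 1)·r_full) = 0.3123 / 0.6877 ≈ 0.4541

0.45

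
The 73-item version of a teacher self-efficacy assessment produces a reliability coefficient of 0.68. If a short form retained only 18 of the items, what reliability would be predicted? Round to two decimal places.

0.34

Length ratio n = 18/73 = 0.2466
By Spearman-Brown, r_new = n r / (1 + (n − 1) r).
r_new = (0.2466 × 0.68) / (1 + (0.2466 − 1) × 0.68)
r_new = 0.1677 / 0.4877 ≈ 0.3439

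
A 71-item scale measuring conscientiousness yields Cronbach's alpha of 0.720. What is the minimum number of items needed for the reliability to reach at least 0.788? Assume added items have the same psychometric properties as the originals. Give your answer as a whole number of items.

103

n = [0.788 × 0.280] / [0.720 × 0.212]
n = 0.220640 / 0.152640 ≈ 1.4455
So the test needs 1.4455 × 71 ≈ 102.63 items; rounding up, 103.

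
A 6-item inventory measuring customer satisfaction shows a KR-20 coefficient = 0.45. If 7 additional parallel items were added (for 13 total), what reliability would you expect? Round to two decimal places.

The new length is 13/6 = 2.1667 times the old.
By Spearman-Brown, r_new = n r / (1 + (n − 1) r).
r_new = (2.1667 × 0.45) / (1 + (2.1667 − 1) × 0.45)
     = 0.9750 / 1.5250 = 0.6393

0.64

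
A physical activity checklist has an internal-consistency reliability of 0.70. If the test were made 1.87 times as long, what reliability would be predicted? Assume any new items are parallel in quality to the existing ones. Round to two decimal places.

0.81

r_new = (1.87 × 0.70) / (1 + (1.87 − 1) × 0.70)
r_new = 1.3090 / 1.6090 ≈ 0.8135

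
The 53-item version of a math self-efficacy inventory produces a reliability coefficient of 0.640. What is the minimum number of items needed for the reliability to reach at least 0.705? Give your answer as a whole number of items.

72

Rearranging the Spearman-Brown formula for n,
n = r_target (1 − r_old) / [ r_old (1 − r_target) ]
n = 0.705 × (1 − 0.640) / [ 0.640 × (1 − 0.705) ]
  = 0.253800 / 0.188800 = 1.3443
So the test needs 1.3443 × 53 ≈ 71.25 items; rounding up, 72.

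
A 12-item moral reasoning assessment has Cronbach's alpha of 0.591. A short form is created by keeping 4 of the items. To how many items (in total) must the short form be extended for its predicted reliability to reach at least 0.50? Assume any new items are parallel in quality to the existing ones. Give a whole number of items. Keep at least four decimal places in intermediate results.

9

First, r for the 4-item form: n = 4/12 = 0.3333, so r_4 = 0.3333·0.591/(1 + (0.3333 − 1)·0.591) = 0.3251
Length factor from the short form to reach 0.50: n' = 0.50(1 − 0.3251) / [0.3251(1 − 0.50)] ≈ 2.0760
Total items = 2.0760 × 4 = 8.30, rounded up to 9.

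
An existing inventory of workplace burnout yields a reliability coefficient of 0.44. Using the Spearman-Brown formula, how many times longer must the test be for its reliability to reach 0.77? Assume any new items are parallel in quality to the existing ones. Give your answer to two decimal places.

n = 0.77(1 − 0.44) / [0.44(1 − 0.77)]
n = 0.4312 / 0.1012 ≈ 4.2609

4.26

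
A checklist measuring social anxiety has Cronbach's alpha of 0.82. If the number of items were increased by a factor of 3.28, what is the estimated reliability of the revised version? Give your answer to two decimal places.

0.94

Apply the Spearman-Brown prophecy formula, r' = nr / [1 + (n − 1)r]:
r_new = (3.28 × 0.82) / (1 + (3.28 − 1) × 0.82)
     = 2.6896 / 2.8696 = 0.9373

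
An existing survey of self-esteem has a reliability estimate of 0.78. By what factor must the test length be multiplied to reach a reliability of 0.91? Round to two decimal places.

Rearranging the Spearman-Brown formula for n,
n = r*(1 − r) / [ r (1 − r*) ]
n = 0.91(1 − 0.78) / [0.78(1 − 0.91)]
  = 0.2002 / 0.0702 = 2.8519

2.85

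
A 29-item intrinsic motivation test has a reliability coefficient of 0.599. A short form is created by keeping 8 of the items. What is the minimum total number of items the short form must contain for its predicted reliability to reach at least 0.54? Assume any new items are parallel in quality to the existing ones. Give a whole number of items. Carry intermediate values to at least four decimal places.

23

First, r for the 8-item form: n = 8/29 = 0.2759, so r_8 = 0.2759·0.599/(1 + (0.2759 − 1)·0.599) = 0.2918
Then solve for n' with r_old = 0.2918, r_target = 0.54: n' = 0.54(1 − 0.2918)/[0.2918(1 − 0.54)] = 2.8491
Items = 2.8491 × 8 ≈ 22.79 → 23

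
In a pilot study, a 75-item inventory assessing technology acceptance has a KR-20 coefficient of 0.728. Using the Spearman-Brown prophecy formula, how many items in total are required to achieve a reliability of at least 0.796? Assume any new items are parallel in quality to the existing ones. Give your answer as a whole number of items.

Rearranging the Spearman-Brown formula for n,
n = r_target (1 − r_old) / [ r_old (1 − r_target) ]
n = 0.796(1 − 0.728) / [0.728(1 − 0.796)]
n = 0.216512 / 0.148512 ≈ 1.4579
1.4579 × 75 = 109.34 → 110 items

110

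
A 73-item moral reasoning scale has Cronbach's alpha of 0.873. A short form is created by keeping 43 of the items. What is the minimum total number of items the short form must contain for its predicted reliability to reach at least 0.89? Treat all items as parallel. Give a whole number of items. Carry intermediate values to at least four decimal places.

Short-form reliability: n = 43/73 = 0.5890; r_43 = n·r/(1+(n−1)r) ≈ 0.8019
Length factor from the short form to reach 0.89: n' = 0.89(1 − 0.8019) / [0.8019(1 − 0.89)] ≈ 1.9988
Items = 1.9988 × 43 ≈ 85.95 → 86

86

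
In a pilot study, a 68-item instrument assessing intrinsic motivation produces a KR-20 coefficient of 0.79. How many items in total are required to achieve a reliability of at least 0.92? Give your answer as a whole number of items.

Spearman-Brown solved for the length factor n:
n = r_target (1 − r_old) / [ r_old (1 − r_target) ]
n = [0.92 × 0.21] / [0.79 × 0.08]
n = 0.1932 / 0.0632 ≈ 3.0570
So the test needs 3.0570 × 68 ≈ 207.88 items; rounding up, 208.

208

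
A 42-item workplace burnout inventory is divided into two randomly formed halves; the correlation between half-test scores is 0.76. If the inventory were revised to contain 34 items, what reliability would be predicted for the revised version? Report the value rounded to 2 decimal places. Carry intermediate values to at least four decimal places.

First correct the split-half correlation to full-test reliability: r_full = 2 × 0.76 / (1 + 0.76) ≈ 0.8636
Then adjust to 34 items: n = 34/42 = 0.8095
r_new = n·r_full / (1 + (n − 1)·r_full) = 0.6991 / 0.8355 ≈ 0.8367

0.84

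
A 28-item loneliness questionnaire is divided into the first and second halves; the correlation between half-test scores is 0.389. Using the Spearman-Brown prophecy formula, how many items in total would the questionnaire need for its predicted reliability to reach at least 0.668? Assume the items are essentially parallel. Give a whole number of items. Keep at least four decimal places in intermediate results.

r_full = 2(0.389)/(1 + 0.389) = 0.5601
Solve Spearman-Brown for n: n = 0.668(1 − 0.5601) / [0.5601(1 − 0.668)] = 1.5803
Required items = 1.5803 × 28 = 44.25, so 45 items.

45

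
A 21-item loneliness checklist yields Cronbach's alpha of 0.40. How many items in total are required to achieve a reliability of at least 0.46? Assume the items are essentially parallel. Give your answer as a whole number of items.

Spearman-Brown solved for the length factor n:
n = r*(1 − r) / [ r (1 − r*) ]
n = [0.46 × 0.60] / [0.40 × 0.54]
  = 0.2760 / 0.2160 = 1.2778
Items needed = n × 21 = 1.2778 × 21 ≈ 26.83 → round up to 27

27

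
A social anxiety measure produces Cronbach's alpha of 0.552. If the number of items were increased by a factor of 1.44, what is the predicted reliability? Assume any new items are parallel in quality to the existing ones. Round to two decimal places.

r_new = (1.44 × 0.552) / (1 + (1.44 − 1) × 0.552)
     = 0.7949 / 1.2429 = 0.6396

0.64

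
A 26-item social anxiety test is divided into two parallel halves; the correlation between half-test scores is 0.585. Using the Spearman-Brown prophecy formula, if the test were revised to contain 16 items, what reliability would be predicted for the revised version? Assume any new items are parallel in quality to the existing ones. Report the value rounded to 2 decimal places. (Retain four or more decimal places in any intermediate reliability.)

0.63

Spearman-Brown correction (n = 2): r_full = 2·0.585/(1 + 0.585) = 0.7382
Then adjust to 16 items: n = 16/26 = 0.6154
r_new = n·r_full / (1 + (n − 1)·r_full) = 0.4543 / 0.7161 ≈ 0.6344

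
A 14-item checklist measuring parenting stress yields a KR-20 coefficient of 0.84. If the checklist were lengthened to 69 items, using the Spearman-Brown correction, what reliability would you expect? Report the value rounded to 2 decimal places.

0.96

The new length is 69/14 = 4.9286 times the old.
By Spearman-Brown, r_new = n r / (1 + (n − 1) r).
r_new = (4.9286 × 0.84) / (1 + (4.9286 − 1) × 0.84)
     = 4.1400 / 4.3000 = 0.9628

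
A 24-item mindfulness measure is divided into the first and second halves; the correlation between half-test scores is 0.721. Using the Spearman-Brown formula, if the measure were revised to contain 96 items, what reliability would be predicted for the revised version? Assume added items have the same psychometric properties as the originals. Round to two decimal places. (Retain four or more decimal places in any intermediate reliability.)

0.95

First correct the split-half correlation to full-test reliability: r_full = 2 × 0.721 / (1 + 0.721) ≈ 0.8379
Then adjust to 96 items: n = 96/24 = 4.0000
r_new = n·r_full / (1 + (n − 1)·r_full) = 3.3516 / 3.5137 ≈ 0.9539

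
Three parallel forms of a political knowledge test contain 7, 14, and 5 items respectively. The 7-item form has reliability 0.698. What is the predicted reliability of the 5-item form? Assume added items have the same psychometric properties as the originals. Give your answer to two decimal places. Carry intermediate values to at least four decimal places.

The 14-item form is not needed; work directly from the 7-item form with n = 5/7 = 0.7143.
r_{5} = n·r / (1 + (n − 1)·r) = 0.4986 / 0.8006 ≈ 0.6228

0.62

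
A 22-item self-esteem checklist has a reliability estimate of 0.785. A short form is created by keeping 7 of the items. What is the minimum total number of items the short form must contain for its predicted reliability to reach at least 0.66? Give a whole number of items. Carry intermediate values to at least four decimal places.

First, r for the 7-item form: n = 7/22 = 0.3182, so r_7 = 0.3182·0.785/(1 + (0.3182 − 1)·0.785) = 0.5374
Length factor from the short form to reach 0.66: n' = 0.66(1 − 0.5374) / [0.5374(1 − 0.66)] ≈ 1.6710
Total items = 1.6710 × 7 = 11.70, rounded up to 12.

12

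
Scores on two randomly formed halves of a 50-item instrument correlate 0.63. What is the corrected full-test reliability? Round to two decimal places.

0.77

r_full = 2(0.63) / (1 + 0.63)
       = 1.2600 / 1.6300 = 0.7730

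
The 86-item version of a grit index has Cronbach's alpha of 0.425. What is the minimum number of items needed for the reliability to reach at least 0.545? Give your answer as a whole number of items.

140

Rearranging the Spearman-Brown formula for n,
n = r_target (1 − r_old) / [ r_old (1 − r_target) ]
n = 0.545 × (1 − 0.425) / [ 0.425 × (1 − 0.545) ]
n = 0.313375 / 0.193375 ≈ 1.6206
1.6206 × 86 = 139.37 → 140 items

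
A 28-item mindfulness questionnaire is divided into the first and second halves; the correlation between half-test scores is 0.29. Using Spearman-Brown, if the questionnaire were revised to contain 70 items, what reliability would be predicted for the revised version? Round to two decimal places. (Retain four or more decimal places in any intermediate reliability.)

0.67

First correct the split-half correlation to full-test reliability: r_full = 2 × 0.29 / (1 + 0.29) ≈ 0.4496
Length factor from 28 to 70 items: n = 70/28 = 2.5000
r_new = n·r_full / (1 + (n − 1)·r_full) = 1.1240 / 1.6744 ≈ 0.6713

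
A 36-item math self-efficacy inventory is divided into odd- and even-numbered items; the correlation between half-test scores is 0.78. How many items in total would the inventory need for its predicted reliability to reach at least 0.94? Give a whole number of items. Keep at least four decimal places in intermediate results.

80

r_full = 2(0.78)/(1 + 0.78) = 0.8764
n = r_tgt(1 − r_full) / [r_full(1 − r_tgt)] = 0.94 × 0.1236 / (0.8764 × 0.06) ≈ 2.2095
Required items = 2.2095 × 36 = 79.54, so 80 items.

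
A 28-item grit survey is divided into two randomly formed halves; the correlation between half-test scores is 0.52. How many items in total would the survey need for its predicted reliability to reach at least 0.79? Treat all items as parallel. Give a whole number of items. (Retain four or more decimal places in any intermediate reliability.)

49

Corrected full-test reliability: r_full = 2 × 0.52 / (1 + 0.52) ≈ 0.6842
Solve Spearman-Brown for n: n = 0.79(1 − 0.6842) / [0.6842(1 − 0.79)] = 1.7363
Items = 1.7363 × 28 ≈ 48.62 → 49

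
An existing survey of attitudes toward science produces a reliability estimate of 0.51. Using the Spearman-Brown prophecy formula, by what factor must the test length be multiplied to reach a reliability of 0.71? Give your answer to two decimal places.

Rearranging the Spearman-Brown formula for n,
n = r_target (1 − r_old) / [ r_old (1 − r_target) ]
n = 0.71(1 − 0.51) / [0.51(1 − 0.71)]
n = 0.3479 / 0.1479 ≈ 2.3523

2.35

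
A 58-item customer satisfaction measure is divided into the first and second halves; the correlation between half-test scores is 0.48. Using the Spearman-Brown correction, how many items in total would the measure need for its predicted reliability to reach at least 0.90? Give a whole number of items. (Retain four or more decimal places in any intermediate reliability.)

Corrected full-test reliability: r_full = 2 × 0.48 / (1 + 0.48) ≈ 0.6486
Solve Spearman-Brown for n: n = 0.90(1 − 0.6486) / [0.6486(1 − 0.90)] = 4.8760
Items = 4.8760 × 58 ≈ 282.81 → 283

283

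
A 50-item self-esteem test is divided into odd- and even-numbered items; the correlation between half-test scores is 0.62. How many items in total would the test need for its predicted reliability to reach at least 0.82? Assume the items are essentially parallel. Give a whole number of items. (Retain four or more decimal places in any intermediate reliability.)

70

r_full = 2(0.62)/(1 + 0.62) = 0.7654
Solve Spearman-Brown for n: n = 0.82(1 − 0.7654) / [0.7654(1 − 0.82)] = 1.3963
Required items = 1.3963 × 50 = 69.81, so 70 items.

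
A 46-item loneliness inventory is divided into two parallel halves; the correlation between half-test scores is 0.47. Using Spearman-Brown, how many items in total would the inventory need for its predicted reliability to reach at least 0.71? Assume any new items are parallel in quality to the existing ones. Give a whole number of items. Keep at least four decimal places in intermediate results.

64

r_full = 2(0.47)/(1 + 0.47) = 0.6395
n = r_tgt(1 − r_full) / [r_full(1 − r_tgt)] = 0.71 × 0.3605 / (0.6395 × 0.29) ≈ 1.3801
Required items = 1.3801 × 46 = 63.48, so 64 items.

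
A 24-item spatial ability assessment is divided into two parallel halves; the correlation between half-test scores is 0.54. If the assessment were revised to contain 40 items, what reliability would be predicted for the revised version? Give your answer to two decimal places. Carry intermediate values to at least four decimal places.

Spearman-Brown correction (n = 2): r_full = 2·0.54/(1 + 0.54) = 0.7013
Then adjust to 40 items: n = 40/24 = 1.6667
r_new = n·r_full / (1 + (n − 1)·r_full) = 1.1689 / 1.4676 ≈ 0.7965

0.80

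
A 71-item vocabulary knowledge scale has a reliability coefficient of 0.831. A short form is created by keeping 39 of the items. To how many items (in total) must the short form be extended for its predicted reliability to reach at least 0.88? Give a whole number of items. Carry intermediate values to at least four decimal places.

First, r for the 39-item form: n = 39/71 = 0.5493, so r_39 = 0.5493·0.831/(1 + (0.5493 − 1)·0.831) = 0.7298
Then solve for n' with r_old = 0.7298, r_target = 0.88: n' = 0.88(1 − 0.7298)/[0.7298(1 − 0.88)] = 2.7151
Items = 2.7151 × 39 ≈ 105.89 → 106

106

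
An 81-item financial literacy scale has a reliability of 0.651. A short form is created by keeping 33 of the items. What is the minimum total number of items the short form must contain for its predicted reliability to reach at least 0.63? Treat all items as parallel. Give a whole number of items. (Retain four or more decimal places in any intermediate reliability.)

Short-form reliability: n = 33/81 = 0.4074; r_33 = n·r/(1+(n−1)r) ≈ 0.4318
Then solve for n' with r_old = 0.4318, r_target = 0.63: n' = 0.63(1 − 0.4318)/[0.4318(1 − 0.63)] = 2.2406
Items = 2.2406 × 33 ≈ 73.94 → 74

74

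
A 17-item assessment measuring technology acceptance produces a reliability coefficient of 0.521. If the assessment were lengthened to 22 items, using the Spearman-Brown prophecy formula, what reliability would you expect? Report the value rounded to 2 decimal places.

The new length is 22/17 = 1.2941 times the old.
r_new = (1.2941 × 0.521) / (1 + (1.2941 − 1) × 0.521)
     = 0.6742 / 1.1532 = 0.5846

0.58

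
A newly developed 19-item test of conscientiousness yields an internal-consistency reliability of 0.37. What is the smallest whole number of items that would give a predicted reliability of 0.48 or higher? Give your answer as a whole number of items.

30

Spearman-Brown solved for the length factor n:
n = r*(1 − r) / [ r (1 − r*) ]
n = 0.48 × (1 − 0.37) / [ 0.37 × (1 − 0.48) ]
n = 0.3024 / 0.1924 ≈ 1.5717
Items needed = n × 19 = 1.5717 × 19 ≈ 29.86 → round up to 30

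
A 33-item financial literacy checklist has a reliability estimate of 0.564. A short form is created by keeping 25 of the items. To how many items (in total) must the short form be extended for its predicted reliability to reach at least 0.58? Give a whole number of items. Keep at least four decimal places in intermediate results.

36

First, r for the 25-item form: n = 25/33 = 0.7576, so r_25 = 0.7576·0.564/(1 + (0.7576 − 1)·0.564) = 0.4950
Length factor from the short form to reach 0.58: n' = 0.58(1 − 0.4950) / [0.4950(1 − 0.58)] ≈ 1.4089
Items = 1.4089 × 25 ≈ 35.22 → 36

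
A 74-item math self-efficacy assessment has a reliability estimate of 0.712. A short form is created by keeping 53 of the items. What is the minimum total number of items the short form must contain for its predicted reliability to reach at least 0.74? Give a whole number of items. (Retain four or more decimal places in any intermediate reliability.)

Short-form reliability: n = 53/74 = 0.7162; r_53 = n·r/(1+(n−1)r) ≈ 0.6391
Length factor from the short form to reach 0.74: n' = 0.74(1 − 0.6391) / [0.6391(1 − 0.74)] ≈ 1.6072
Total items = 1.6072 × 53 = 85.18, rounded up to 86.

86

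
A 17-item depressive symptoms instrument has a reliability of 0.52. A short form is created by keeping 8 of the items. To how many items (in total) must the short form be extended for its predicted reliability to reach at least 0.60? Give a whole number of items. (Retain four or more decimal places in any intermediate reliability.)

24

First, r for the 8-item form: n = 8/17 = 0.4706, so r_8 = 0.4706·0.52/(1 + (0.4706 − 1)·0.52) = 0.3377
Length factor from the short form to reach 0.60: n' = 0.60(1 − 0.3377) / [0.3377(1 − 0.60)] ≈ 2.9418
Items = 2.9418 × 8 ≈ 23.53 → 24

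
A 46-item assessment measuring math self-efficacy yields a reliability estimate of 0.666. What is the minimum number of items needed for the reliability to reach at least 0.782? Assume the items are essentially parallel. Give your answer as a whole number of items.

Spearman-Brown solved for the length factor n:
n = r*(1 − r) / [ r (1 − r*) ]
n = 0.782(1 − 0.666) / [0.666(1 − 0.782)]
n = 0.261188 / 0.145188 ≈ 1.7990
1.7990 × 46 = 82.75 → 83 items

83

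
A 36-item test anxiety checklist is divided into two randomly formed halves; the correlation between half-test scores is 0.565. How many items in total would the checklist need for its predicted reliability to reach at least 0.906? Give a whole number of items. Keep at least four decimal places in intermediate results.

134

r_full = 2(0.565)/(1 + 0.565) = 0.7220
n = r_tgt(1 − r_full) / [r_full(1 − r_tgt)] = 0.906 × 0.2780 / (0.7220 × 0.094) ≈ 3.7111
Items = 3.7111 × 36 ≈ 133.60 → 134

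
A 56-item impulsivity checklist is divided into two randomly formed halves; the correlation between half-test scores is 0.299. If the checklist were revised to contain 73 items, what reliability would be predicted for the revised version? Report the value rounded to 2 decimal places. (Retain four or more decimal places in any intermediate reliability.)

0.53

Full-test reliability from the split-half r: r_full = 2(0.299)/(1 + 0.299) = 0.4604
Then adjust to 73 items: n = 73/56 = 1.3036
r_new = n·r_full / (1 + (n − 1)·r_full) = 0.6002 / 1.1398 ≈ 0.5266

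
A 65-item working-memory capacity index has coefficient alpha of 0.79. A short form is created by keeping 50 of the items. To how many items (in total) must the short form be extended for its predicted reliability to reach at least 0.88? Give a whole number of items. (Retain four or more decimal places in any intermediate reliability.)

Short-form reliability: n = 50/65 = 0.7692; r_50 = n·r/(1+(n−1)r) ≈ 0.7432
Then solve for n' with r_old = 0.7432, r_target = 0.88: n' = 0.88(1 − 0.7432)/[0.7432(1 − 0.88)] = 2.5339
Total items = 2.5339 × 50 = 126.70, rounded up to 127.

127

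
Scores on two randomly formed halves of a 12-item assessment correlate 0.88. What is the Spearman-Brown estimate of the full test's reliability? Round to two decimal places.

0.94

Each half is half the length of the full test, so the full test is n = 2 times a half.
r_full = 2(0.88) / (1 + 0.88)
       = 1.7600 / 1.8800 = 0.9362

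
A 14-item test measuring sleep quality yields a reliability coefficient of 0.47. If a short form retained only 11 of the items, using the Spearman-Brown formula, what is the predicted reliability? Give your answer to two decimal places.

n = 11/14 = 0.7857
Apply the Spearman-Brown prophecy formula, r' = nr / [1 + (n − 1)r]:
r_new = (0.7857 × 0.47) / (1 + (0.7857 − 1) × 0.47)
r_new = 0.3693 / 0.8993 ≈ 0.4107

0.41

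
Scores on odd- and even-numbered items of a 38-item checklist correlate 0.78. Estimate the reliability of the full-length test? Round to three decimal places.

0.876

Apply the Spearman-Brown correction with n = 2:
r_full = 2(0.78) / (1 + 0.78)
r_full = 1.5600 / 1.7800 ≈ 0.8764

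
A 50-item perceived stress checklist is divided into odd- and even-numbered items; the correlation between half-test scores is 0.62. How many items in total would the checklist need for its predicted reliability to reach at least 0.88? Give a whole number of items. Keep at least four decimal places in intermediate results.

Corrected full-test reliability: r_full = 2 × 0.62 / (1 + 0.62) ≈ 0.7654
n = r_tgt(1 − r_full) / [r_full(1 − r_tgt)] = 0.88 × 0.2346 / (0.7654 × 0.12) ≈ 2.2477
Required items = 2.2477 × 50 = 112.39, so 113 items.

113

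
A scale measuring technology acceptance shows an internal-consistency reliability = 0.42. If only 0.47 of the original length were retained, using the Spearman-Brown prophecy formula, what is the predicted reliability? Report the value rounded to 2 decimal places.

0.25

Spearman-Brown: r_new = n·r / (1 + (n − 1)·r)
r_new = 0.47·0.42 / [1 + (0.47 − 1)·0.42]
r_new = 0.1974 / 0.7774 ≈ 0.2539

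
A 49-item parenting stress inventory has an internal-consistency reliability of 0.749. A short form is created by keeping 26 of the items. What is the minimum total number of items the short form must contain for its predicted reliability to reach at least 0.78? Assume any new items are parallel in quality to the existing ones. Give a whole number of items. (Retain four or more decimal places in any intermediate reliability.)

59

First, r for the 26-item form: n = 26/49 = 0.5306, so r_26 = 0.5306·0.749/(1 + (0.5306 − 1)·0.749) = 0.6129
Then solve for n' with r_old = 0.6129, r_target = 0.78: n' = 0.78(1 − 0.6129)/[0.6129(1 − 0.78)] = 2.2393
Items = 2.2393 × 26 ≈ 58.22 → 59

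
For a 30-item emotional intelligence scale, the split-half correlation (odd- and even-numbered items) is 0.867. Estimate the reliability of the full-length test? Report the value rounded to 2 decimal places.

0.93

Each half is half the length of the full test, so the full test is n = 2 times a half.
r_full = 2(0.867) / (1 + 0.867)
r_full = 1.7340 / 1.8670 ≈ 0.9288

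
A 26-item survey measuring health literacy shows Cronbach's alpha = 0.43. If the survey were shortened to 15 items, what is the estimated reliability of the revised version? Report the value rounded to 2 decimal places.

n = 15/26 = 0.5769
Spearman-Brown: r_new = n·r / (1 + (n − 1)·r)
r_new = (0.5769 × 0.43) / (1 + (0.5769 − 1) × 0.43)
r_new = 0.2481 / 0.8181 ≈ 0.3033

0.30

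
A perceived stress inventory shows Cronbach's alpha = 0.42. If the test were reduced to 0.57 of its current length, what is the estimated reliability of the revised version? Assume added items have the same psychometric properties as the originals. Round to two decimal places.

Spearman-Brown: r_new = n·r / (1 + (n − 1)·r)
r_new = 0.57·0.42 / [1 + (0.57 − 1)·0.42]
     = 0.2394 / 0.8194 = 0.2922

0.29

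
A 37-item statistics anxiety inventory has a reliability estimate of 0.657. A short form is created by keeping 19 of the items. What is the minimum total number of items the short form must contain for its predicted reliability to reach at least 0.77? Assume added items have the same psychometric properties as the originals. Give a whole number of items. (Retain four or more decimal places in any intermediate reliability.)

65

First, r for the 19-item form: n = 19/37 = 0.5135, so r_19 = 0.5135·0.657/(1 + (0.5135 − 1)·0.657) = 0.4959
Length factor from the short form to reach 0.77: n' = 0.77(1 − 0.4959) / [0.4959(1 − 0.77)] ≈ 3.4032
Total items = 3.4032 × 19 = 64.66, rounded up to 65.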